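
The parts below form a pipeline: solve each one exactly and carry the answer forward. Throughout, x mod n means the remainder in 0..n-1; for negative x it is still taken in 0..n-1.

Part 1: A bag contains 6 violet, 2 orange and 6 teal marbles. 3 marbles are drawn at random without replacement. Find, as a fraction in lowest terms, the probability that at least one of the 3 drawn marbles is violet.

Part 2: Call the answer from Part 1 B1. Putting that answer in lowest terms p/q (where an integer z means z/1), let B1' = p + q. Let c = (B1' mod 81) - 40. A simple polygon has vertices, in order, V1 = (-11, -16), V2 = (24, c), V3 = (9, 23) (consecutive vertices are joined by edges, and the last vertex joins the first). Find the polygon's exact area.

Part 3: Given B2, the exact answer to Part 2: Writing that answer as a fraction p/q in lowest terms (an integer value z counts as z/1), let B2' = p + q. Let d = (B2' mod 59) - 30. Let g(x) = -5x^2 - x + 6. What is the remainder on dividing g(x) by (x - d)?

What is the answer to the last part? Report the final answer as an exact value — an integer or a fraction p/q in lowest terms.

-1974

Part 1: total draws C(14,3) = 364; complement C(8,3) = 56; favorable 364 - 56 = 308; P = 11/13; answer 11/13
Part 2: B1 = 11/13; threaded value p + q = 24; c = -16; cross terms: (-11*-16 - 24*-16)=560, (24*23 - 9*-16)=696, (9*-16 - -11*23)=109; twice the area = |1365| = 1365; area = 1365/2; answer 1365/2
Part 3: B2 = 1365/2; threaded value p + q = 1367; d = -20; remainder = value at the root: -5*(-20)^2 - 1*(-20)^1 + 6 = (-2000) + (20) + (6) = -1974; answer -1974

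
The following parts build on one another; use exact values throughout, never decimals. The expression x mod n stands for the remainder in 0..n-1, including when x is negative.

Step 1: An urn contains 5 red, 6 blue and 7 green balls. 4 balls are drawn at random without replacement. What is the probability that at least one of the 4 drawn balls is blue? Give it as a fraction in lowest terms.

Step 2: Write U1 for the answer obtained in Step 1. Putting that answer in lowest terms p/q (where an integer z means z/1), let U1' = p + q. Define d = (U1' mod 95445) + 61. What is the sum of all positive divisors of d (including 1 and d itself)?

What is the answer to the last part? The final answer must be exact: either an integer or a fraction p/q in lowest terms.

384

Step 1: total draws C(18,4) = 3060; complement C(12,4) = 495; favorable 3060 - 495 = 2565; P = 57/68; answer 57/68
Step 2: U1 = 57/68; threaded value p + q = 125; d = 186; 186 = 2 * 3 * 31; sigma = (1 + 2) * (1 + 3) * (1 + 31) = 3 * 4 * 32 = 384; answer 384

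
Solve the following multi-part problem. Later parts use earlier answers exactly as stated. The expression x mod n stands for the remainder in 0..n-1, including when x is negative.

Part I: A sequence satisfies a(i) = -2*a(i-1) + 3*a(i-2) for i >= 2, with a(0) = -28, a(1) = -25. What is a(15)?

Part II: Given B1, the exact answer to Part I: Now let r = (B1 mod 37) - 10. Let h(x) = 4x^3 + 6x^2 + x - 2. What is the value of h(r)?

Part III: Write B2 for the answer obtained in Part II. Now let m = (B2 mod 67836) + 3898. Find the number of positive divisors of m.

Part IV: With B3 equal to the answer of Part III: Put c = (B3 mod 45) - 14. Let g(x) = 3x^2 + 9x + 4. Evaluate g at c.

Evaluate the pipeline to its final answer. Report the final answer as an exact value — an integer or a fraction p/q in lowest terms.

Part I: a(2) = -2*(-25) + 3*(-28) = -34; iterating: a(2)=-34, a(3)=-7, a(4)=-88, a(5)=155, a(6)=-574, a(7)=1613, a(8)=-4948, a(9)=14735, a(10)=-44314, a(11)=132833, a(12)=-398608, a(13)=1195715, a(14)=-3587254, a(15)=10761653; answer 10761653
Part II: B1 = 10761653; r = 8; 4*(8)^3 + 6*(8)^2 + 1*(8)^1 - 2 = (2048) + (384) + (8) + (-2) = 2438; answer 2438
Part III: B2 = 2438; m = 6336; 6336 = 2^6 * 3^2 * 11; number of divisors = (6+1) * (2+1) * (1+1) = 42; answer 42
Part IV: B3 = 42; c = 28; 3*(28)^2 + 9*(28)^1 + 4 = (2352) + (252) + (4) = 2608; answer 2608

2608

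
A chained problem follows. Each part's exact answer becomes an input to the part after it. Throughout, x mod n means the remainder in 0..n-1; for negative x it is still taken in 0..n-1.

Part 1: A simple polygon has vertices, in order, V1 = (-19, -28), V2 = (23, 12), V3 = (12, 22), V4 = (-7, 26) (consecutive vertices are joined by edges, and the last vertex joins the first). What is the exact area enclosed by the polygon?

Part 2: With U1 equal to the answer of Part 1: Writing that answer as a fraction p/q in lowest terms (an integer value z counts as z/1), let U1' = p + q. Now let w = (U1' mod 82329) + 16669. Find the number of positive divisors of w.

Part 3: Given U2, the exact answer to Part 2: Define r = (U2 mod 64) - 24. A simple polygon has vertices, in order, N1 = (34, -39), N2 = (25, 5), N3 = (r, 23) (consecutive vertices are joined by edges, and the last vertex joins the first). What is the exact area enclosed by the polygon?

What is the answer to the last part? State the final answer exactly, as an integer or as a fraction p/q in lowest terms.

Part 1: cross terms: (-19*12 - 23*-28)=416, (23*22 - 12*12)=362, (12*26 - -7*22)=466, (-7*-28 - -19*26)=690; twice the area = |1934| = 1934; area = 967; answer 967
Part 2: U1 = 967; threaded value p + q = 968; w = 17637; 17637 = 3 * 5879; number of divisors = (1+1) * (1+1) = 4; answer 4
Part 3: U2 = 4; r = -20; cross terms: (34*5 - 25*-39)=1145, (25*23 - -20*5)=675, (-20*-39 - 34*23)=-2; twice the area = |1818| = 1818; area = 909; answer 909

909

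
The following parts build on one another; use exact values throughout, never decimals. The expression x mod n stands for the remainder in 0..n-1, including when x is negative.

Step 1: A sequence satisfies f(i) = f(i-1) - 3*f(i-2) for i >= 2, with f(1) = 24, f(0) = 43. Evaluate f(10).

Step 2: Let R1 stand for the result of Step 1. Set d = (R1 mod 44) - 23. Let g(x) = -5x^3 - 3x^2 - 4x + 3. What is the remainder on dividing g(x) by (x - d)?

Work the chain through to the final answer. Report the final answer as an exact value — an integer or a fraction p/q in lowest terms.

Step 1: f(2) = 1*(24) - 3*(43) = -105; iterating: f(2)=-105, f(3)=-177, f(4)=138, f(5)=669, f(6)=255, f(7)=-1752, f(8)=-2517, f(9)=2739, f(10)=10290; answer 10290
Step 2: R1 = 10290; d = 15; remainder = value at the root: -5*(15)^3 - 3*(15)^2 - 4*(15)^1 + 3 = (-16875) + (-675) + (-60) + (3) = -17607; answer -17607

-17607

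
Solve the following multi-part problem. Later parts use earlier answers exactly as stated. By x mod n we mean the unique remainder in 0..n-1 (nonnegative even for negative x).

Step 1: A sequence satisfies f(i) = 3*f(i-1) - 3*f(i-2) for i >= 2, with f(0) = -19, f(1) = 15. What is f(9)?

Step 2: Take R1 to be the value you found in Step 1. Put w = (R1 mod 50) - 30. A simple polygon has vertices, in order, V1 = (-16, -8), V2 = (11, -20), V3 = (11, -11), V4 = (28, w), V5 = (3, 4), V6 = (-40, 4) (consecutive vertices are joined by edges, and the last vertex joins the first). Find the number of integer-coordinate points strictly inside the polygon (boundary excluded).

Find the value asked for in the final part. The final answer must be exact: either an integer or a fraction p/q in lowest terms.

Step 1: f(2) = 3*(15) - 3*(-19) = 102; iterating: f(2)=102, f(3)=261, f(4)=477, f(5)=648, f(6)=513, f(7)=-405, f(8)=-2754, f(9)=-7047; answer -7047
Step 2: R1 = -7047; w = -27; cross terms: (-16*-20 - 11*-8)=408, (11*-11 - 11*-20)=99, (11*-27 - 28*-11)=11, (28*4 - 3*-27)=193, (3*4 - -40*4)=172, (-40*-8 - -16*4)=384; twice the area = |1267| = 1267; area = 1267/2; boundary points = 3 + 9 + 1 + 1 + 43 + 12 = 69; strictly interior points = area - boundary/2 + 1 = 600; answer 600

600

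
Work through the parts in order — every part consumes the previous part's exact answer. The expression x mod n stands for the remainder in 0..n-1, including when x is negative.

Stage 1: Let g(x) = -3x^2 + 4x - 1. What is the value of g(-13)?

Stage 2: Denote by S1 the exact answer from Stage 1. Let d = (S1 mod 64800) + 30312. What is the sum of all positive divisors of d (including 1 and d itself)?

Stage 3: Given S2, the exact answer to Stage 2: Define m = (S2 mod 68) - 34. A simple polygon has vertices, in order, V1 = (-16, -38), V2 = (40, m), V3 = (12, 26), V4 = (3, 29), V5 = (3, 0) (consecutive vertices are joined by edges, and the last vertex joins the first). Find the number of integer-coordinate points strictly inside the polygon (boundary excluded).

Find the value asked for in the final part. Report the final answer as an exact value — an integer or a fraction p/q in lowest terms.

Stage 1: -3*(-13)^2 + 4*(-13)^1 - 1 = (-507) + (-52) + (-1) = -560; answer -560
Stage 2: S1 = -560; d = 94552; 94552 = 2^3 * 53 * 223; sigma = (1 + 2 + 4 + 8) * (1 + 53) * (1 + 223) = 15 * 54 * 224 = 181440; answer 181440
Stage 3: S2 = 181440; m = -18; cross terms: (-16*-18 - 40*-38)=1808, (40*26 - 12*-18)=1256, (12*29 - 3*26)=270, (3*0 - 3*29)=-87, (3*-38 - -16*0)=-114; twice the area = |3133| = 3133; area = 3133/2; boundary points = 4 + 4 + 3 + 29 + 19 = 59; strictly interior points = area - boundary/2 + 1 = 1538; answer 1538

1538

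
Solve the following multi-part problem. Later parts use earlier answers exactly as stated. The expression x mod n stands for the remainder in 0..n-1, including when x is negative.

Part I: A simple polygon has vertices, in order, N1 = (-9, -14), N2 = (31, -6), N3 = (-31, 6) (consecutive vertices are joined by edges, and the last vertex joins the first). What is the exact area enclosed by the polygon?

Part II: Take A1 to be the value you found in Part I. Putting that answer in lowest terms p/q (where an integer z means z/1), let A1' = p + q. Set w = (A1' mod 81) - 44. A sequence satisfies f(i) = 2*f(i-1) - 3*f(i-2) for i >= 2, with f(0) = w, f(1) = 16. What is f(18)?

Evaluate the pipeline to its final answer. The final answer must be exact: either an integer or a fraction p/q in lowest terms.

-723637

Part I: cross terms: (-9*-6 - 31*-14)=488, (31*6 - -31*-6)=0, (-31*-14 - -9*6)=488; twice the area = |976| = 976; area = 488; answer 488
Part II: A1 = 488; threaded value p + q = 489; w = -41; f(2) = 2*(16) - 3*(-41) = 155; iterating: f(2)=155, f(3)=262, f(4)=59, f(5)=-668, f(6)=-1513, f(7)=-1022, f(8)=2495, f(9)=8056, f(10)=8627, f(11)=-6914, f(12)=-39709, f(13)=-58676, f(14)=1775, f(15)=179578, f(16)=353831, f(17)=168928, f(18)=-723637; answer -723637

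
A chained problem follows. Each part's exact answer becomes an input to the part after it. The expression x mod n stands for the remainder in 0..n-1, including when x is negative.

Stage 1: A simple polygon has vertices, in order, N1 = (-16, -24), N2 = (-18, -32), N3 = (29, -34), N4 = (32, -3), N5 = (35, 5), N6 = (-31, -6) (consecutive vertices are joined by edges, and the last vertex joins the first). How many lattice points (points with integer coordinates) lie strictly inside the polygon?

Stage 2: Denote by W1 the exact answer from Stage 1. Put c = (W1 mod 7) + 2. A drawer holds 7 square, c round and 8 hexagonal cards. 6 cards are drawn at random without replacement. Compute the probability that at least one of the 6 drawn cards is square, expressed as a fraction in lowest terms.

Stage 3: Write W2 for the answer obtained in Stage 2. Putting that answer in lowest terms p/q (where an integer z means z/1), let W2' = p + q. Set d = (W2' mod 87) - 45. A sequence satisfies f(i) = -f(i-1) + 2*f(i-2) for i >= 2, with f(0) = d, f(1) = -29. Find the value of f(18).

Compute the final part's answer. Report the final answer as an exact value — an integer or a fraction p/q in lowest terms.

Stage 1: cross terms: (-16*-32 - -18*-24)=80, (-18*-34 - 29*-32)=1540, (29*-3 - 32*-34)=1001, (32*5 - 35*-3)=265, (35*-6 - -31*5)=-55, (-31*-24 - -16*-6)=648; twice the area = |3479| = 3479; area = 3479/2; boundary points = 2 + 1 + 1 + 1 + 11 + 3 = 19; strictly interior points = area - boundary/2 + 1 = 1731; answer 1731
Stage 2: W1 = 1731; c = 4; total draws C(19,6) = 27132; complement C(12,6) = 924; favorable 27132 - 924 = 26208; P = 312/323; answer 312/323
Stage 3: W2 = 312/323; threaded value p + q = 635; d = -19; f(2) = -1*(-29) + 2*(-19) = -9; iterating: f(2)=-9, f(3)=-49, f(4)=31, f(5)=-129, f(6)=191, f(7)=-449, f(8)=831, f(9)=-1729, f(10)=3391, f(11)=-6849, f(12)=13631, f(13)=-27329, f(14)=54591, f(15)=-109249, f(16)=218431, f(17)=-436929, f(18)=873791; answer 873791

873791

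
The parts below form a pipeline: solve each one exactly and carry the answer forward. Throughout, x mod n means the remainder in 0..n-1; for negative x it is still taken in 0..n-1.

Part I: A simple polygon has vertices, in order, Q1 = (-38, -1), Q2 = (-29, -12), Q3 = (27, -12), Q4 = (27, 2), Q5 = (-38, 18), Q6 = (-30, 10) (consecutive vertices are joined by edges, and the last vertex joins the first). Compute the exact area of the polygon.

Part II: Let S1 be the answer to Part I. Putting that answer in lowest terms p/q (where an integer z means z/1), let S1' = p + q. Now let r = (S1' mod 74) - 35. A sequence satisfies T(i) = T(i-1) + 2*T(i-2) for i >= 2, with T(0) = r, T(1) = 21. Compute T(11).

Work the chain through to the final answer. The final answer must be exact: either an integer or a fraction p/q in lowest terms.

Part I: cross terms: (-38*-12 - -29*-1)=427, (-29*-12 - 27*-12)=672, (27*2 - 27*-12)=378, (27*18 - -38*2)=562, (-38*10 - -30*18)=160, (-30*-1 - -38*10)=410; twice the area = |2609| = 2609; area = 2609/2; answer 2609/2
Part II: S1 = 2609/2; threaded value p + q = 2611; r = -14; T(2) = 1*(21) + 2*(-14) = -7; iterating: T(2)=-7, T(3)=35, T(4)=21, T(5)=91, T(6)=133, T(7)=315, T(8)=581, T(9)=1211, T(10)=2373, T(11)=4795; answer 4795

4795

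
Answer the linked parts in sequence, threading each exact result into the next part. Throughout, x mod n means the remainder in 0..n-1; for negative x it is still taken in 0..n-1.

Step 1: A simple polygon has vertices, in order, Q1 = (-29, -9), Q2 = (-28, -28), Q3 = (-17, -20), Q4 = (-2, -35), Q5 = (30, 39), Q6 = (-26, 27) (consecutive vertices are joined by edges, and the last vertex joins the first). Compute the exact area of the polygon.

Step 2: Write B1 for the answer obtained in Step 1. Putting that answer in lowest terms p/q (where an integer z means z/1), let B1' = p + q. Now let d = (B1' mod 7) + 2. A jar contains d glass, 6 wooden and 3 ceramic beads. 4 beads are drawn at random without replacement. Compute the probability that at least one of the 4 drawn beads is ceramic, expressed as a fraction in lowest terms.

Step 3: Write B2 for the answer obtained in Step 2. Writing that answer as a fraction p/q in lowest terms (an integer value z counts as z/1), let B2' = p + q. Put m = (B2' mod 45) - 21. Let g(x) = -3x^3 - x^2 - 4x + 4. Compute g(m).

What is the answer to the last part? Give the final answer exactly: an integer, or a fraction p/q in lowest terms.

9964

Step 1: cross terms: (-29*-28 - -28*-9)=560, (-28*-20 - -17*-28)=84, (-17*-35 - -2*-20)=555, (-2*39 - 30*-35)=972, (30*27 - -26*39)=1824, (-26*-9 - -29*27)=1017; twice the area = |5012| = 5012; area = 2506; answer 2506
Step 2: B1 = 2506; threaded value p + q = 2507; d = 3; total draws C(12,4) = 495; complement C(9,4) = 126; favorable 495 - 126 = 369; P = 41/55; answer 41/55
Step 3: B2 = 41/55; threaded value p + q = 96; m = -15; -3*(-15)^3 - 1*(-15)^2 - 4*(-15)^1 + 4 = (10125) + (-225) + (60) + (4) = 9964; answer 9964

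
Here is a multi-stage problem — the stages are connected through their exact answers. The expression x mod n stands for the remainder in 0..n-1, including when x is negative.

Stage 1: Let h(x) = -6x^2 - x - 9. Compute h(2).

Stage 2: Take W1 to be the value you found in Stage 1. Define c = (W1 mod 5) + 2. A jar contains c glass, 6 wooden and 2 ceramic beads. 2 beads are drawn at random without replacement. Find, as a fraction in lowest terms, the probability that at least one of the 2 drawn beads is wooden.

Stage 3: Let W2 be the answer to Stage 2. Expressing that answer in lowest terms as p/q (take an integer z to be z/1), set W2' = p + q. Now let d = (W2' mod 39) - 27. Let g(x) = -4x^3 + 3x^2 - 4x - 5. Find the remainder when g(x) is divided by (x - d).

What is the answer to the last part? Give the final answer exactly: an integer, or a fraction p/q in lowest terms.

Stage 1: -6*(2)^2 - 1*(2)^1 - 9 = (-24) + (-2) + (-9) = -35; answer -35
Stage 2: W1 = -35; c = 2; total draws C(10,2) = 45; complement C(4,2) = 6; favorable 45 - 6 = 39; P = 13/15; answer 13/15
Stage 3: W2 = 13/15; threaded value p + q = 28; d = 1; remainder = value at the root: -4*(1)^3 + 3*(1)^2 - 4*(1)^1 - 5 = (-4) + (3) + (-4) + (-5) = -10; answer -10

-10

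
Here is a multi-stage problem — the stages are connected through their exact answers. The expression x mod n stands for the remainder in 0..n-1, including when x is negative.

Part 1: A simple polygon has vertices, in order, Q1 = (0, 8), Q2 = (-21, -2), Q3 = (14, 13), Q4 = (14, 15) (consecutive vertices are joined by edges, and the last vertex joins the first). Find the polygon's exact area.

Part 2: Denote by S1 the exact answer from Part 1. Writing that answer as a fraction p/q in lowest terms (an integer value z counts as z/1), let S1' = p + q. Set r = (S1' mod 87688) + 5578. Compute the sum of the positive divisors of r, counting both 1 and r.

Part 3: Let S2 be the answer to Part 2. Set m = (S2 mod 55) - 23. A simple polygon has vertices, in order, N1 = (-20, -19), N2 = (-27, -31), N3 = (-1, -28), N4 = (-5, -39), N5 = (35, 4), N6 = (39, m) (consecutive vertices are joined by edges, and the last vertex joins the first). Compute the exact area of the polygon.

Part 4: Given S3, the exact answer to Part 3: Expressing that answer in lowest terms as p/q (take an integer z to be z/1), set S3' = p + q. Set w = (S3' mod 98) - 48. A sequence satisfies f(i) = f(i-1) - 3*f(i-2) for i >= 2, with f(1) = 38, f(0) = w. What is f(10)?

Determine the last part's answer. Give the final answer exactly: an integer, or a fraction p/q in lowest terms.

Part 1: cross terms: (0*-2 - -21*8)=168, (-21*13 - 14*-2)=-245, (14*15 - 14*13)=28, (14*8 - 0*15)=112; twice the area = |63| = 63; area = 63/2; answer 63/2
Part 2: S1 = 63/2; threaded value p + q = 65; r = 5643; 5643 = 3^3 * 11 * 19; sigma = (1 + 3 + 9 + 27) * (1 + 11) * (1 + 19) = 40 * 12 * 20 = 9600; answer 9600
Part 3: S2 = 9600; m = 7; cross terms: (-20*-31 - -27*-19)=107, (-27*-28 - -1*-31)=725, (-1*-39 - -5*-28)=-101, (-5*4 - 35*-39)=1345, (35*7 - 39*4)=89, (39*-19 - -20*7)=-601; twice the area = |1564| = 1564; area = 782; answer 782
Part 4: S3 = 782; threaded value p + q = 783; w = 49; f(2) = 1*(38) - 3*(49) = -109; iterating: f(2)=-109, f(3)=-223, f(4)=104, f(5)=773, f(6)=461, f(7)=-1858, f(8)=-3241, f(9)=2333, f(10)=12056; answer 12056

12056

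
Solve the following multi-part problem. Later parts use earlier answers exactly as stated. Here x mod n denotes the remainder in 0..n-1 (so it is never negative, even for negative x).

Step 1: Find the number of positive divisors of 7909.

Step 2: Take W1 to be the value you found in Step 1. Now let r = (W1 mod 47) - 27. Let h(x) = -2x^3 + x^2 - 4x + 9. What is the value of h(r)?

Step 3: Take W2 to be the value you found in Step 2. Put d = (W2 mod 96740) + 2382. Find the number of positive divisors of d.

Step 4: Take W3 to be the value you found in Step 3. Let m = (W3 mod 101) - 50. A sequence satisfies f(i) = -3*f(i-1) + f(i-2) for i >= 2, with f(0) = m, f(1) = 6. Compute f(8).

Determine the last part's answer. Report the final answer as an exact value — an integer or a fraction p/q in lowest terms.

-68744

Step 1: 7909 = 11 * 719; number of divisors = (1+1) * (1+1) = 4; answer 4
Step 2: W1 = 4; r = -23; -2*(-23)^3 + 1*(-23)^2 - 4*(-23)^1 + 9 = (24334) + (529) + (92) + (9) = 24964; answer 24964
Step 3: W2 = 24964; d = 27346; 27346 = 2 * 11^2 * 113; number of divisors = (1+1) * (2+1) * (1+1) = 12; answer 12
Step 4: W3 = 12; m = -38; f(2) = -3*(6) + 1*(-38) = -56; iterating: f(2)=-56, f(3)=174, f(4)=-578, f(5)=1908, f(6)=-6302, f(7)=20814, f(8)=-68744; answer -68744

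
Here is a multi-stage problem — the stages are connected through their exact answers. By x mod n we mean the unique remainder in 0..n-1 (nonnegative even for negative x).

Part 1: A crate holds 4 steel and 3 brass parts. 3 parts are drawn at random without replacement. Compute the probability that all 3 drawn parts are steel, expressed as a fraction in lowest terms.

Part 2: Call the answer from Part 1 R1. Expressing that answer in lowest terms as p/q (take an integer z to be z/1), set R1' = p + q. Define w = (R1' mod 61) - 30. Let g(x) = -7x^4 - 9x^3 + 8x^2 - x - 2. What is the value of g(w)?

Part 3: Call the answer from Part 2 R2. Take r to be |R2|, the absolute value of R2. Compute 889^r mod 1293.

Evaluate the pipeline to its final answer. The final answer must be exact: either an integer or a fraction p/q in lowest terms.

Part 1: total draws C(7,3) = 35; favorable C(4,3) = 4; P = 4/35; answer 4/35
Part 2: R1 = 4/35; threaded value p + q = 39; w = 9; -7*(9)^4 - 9*(9)^3 + 8*(9)^2 - 1*(9)^1 - 2 = (-45927) + (-6561) + (648) + (-9) + (-2) = -51851; answer -51851
Part 3: R2 = -51851; r = 51851; squarings mod 1293: 889^1=889, 889^2=298, 889^4=880, 889^8=1186, 889^16=1105, 889^32=433, 889^64=4, 889^128=16, 889^256=256, 889^512=886, 889^1024=145, 889^2048=337, 889^4096=1078, 889^8192=970, 889^16384=889, 889^32768=298; 889^51851 = 889^1 * 889^2 * 889^8 * 889^128 * 889^512 * 889^2048 * 889^16384 * 889^32768 = 898 (mod 1293); answer 898

898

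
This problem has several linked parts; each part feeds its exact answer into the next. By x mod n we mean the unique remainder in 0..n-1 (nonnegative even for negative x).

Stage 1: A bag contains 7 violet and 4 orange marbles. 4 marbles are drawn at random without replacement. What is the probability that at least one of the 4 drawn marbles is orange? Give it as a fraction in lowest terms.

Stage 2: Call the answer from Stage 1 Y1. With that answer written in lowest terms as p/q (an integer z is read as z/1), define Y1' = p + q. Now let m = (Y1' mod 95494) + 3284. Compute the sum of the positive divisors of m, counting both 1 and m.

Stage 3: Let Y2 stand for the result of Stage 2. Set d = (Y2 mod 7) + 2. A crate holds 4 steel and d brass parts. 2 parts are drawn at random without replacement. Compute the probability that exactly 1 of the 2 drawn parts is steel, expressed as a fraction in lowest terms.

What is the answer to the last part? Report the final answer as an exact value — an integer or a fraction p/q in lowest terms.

28/55

Stage 1: total draws C(11,4) = 330; complement C(7,4) = 35; favorable 330 - 35 = 295; P = 59/66; answer 59/66
Stage 2: Y1 = 59/66; threaded value p + q = 125; m = 3409; 3409 = 7 * 487; sigma = (1 + 7) * (1 + 487) = 8 * 488 = 3904; answer 3904
Stage 3: Y2 = 3904; d = 7; total draws C(11,2) = 55; favorable C(4,1)*C(7,1) = 28; P = 28/55; answer 28/55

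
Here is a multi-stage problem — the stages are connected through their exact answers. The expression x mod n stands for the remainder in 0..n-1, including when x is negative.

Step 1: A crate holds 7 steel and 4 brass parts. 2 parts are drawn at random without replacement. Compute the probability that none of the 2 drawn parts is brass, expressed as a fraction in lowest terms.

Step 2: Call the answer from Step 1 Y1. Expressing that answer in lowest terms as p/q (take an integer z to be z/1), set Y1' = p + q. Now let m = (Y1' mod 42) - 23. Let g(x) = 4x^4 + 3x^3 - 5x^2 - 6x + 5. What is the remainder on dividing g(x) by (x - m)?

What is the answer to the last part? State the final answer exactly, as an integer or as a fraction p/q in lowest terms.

Step 1: total draws C(11,2) = 55; favorable C(7,2) = 21; P = 21/55; answer 21/55
Step 2: Y1 = 21/55; threaded value p + q = 76; m = 11; remainder = value at the root: 4*(11)^4 + 3*(11)^3 - 5*(11)^2 - 6*(11)^1 + 5 = (58564) + (3993) + (-605) + (-66) + (5) = 61891; answer 61891

61891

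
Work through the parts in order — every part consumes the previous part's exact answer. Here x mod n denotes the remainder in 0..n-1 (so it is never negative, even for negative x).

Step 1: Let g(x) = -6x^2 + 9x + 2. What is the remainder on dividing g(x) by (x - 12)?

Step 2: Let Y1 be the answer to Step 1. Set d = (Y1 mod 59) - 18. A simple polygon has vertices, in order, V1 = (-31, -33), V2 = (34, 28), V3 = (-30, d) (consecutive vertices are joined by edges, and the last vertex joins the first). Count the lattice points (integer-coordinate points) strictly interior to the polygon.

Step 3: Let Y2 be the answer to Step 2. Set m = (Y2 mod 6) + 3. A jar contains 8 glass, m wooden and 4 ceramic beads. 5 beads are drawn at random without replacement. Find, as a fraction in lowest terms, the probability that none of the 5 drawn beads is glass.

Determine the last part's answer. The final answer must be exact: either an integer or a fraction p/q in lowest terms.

Step 1: remainder = value at the root: -6*(12)^2 + 9*(12)^1 + 2 = (-864) + (108) + (2) = -754; answer -754
Step 2: Y1 = -754; d = -5; cross terms: (-31*28 - 34*-33)=254, (34*-5 - -30*28)=670, (-30*-33 - -31*-5)=835; twice the area = |1759| = 1759; area = 1759/2; boundary points = 1 + 1 + 1 = 3; strictly interior points = area - boundary/2 + 1 = 879; answer 879
Step 3: Y2 = 879; m = 6; total draws C(18,5) = 8568; favorable C(10,5) = 252; P = 1/34; answer 1/34

1/34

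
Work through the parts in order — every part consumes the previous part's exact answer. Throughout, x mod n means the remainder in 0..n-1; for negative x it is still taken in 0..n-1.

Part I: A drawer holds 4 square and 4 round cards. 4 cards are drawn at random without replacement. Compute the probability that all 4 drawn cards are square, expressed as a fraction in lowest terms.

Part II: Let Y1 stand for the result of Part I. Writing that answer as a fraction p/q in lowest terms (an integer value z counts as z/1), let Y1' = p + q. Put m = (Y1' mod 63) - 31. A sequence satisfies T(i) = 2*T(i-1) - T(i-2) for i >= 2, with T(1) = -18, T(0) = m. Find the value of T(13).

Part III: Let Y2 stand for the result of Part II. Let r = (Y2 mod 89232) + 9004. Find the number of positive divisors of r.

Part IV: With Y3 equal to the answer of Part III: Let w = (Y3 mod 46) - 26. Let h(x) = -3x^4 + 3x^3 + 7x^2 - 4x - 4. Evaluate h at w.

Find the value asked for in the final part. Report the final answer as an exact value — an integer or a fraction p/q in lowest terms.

-731240

Part I: total draws C(8,4) = 70; favorable C(4,4) = 1; P = 1/70; answer 1/70
Part II: Y1 = 1/70; threaded value p + q = 71; m = -23; T(2) = 2*(-18) - 1*(-23) = -13; iterating: T(2)=-13, T(3)=-8, T(4)=-3, T(5)=2, T(6)=7, T(7)=12, T(8)=17, T(9)=22, T(10)=27, T(11)=32, T(12)=37, T(13)=42; answer 42
Part III: Y2 = 42; r = 9046; 9046 = 2 * 4523; number of divisors = (1+1) * (1+1) = 4; answer 4
Part IV: Y3 = 4; w = -22; -3*(-22)^4 + 3*(-22)^3 + 7*(-22)^2 - 4*(-22)^1 - 4 = (-702768) + (-31944) + (3388) + (88) + (-4) = -731240; answer -731240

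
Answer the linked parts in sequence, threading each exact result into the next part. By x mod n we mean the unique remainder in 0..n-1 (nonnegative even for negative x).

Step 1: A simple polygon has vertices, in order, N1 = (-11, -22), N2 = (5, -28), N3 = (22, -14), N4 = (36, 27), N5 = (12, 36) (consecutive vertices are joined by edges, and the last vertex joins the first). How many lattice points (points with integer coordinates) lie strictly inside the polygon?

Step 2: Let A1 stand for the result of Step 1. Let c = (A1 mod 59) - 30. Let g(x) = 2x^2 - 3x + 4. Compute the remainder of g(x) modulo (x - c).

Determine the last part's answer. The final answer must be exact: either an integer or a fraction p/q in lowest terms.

468

Step 1: cross terms: (-11*-28 - 5*-22)=418, (5*-14 - 22*-28)=546, (22*27 - 36*-14)=1098, (36*36 - 12*27)=972, (12*-22 - -11*36)=132; twice the area = |3166| = 3166; area = 1583; boundary points = 2 + 1 + 1 + 3 + 1 = 8; strictly interior points = area - boundary/2 + 1 = 1580; answer 1580
Step 2: A1 = 1580; c = 16; remainder = value at the root: 2*(16)^2 - 3*(16)^1 + 4 = (512) + (-48) + (4) = 468; answer 468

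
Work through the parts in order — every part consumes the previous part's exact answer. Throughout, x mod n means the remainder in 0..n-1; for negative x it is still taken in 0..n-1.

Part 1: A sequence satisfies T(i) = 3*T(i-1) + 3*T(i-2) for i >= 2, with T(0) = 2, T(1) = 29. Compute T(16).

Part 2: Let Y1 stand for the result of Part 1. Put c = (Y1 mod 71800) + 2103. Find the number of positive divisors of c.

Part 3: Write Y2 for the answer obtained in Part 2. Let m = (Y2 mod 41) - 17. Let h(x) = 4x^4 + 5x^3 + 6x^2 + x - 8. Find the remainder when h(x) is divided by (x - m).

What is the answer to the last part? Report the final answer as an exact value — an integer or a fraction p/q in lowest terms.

Part 1: T(2) = 3*(29) + 3*(2) = 93; iterating: T(2)=93, T(3)=366, T(4)=1377, T(5)=5229, T(6)=19818, T(7)=75141, T(8)=284877, T(9)=1080054, T(10)=4094793, T(11)=15524541, T(12)=58858002, T(13)=223147629, T(14)=846016893, T(15)=3207493566, T(16)=12160531377; answer 12160531377
Part 2: Y1 = 12160531377; c = 54680; 54680 = 2^3 * 5 * 1367; number of divisors = (3+1) * (1+1) * (1+1) = 16; answer 16
Part 3: Y2 = 16; m = -1; remainder = value at the root: 4*(-1)^4 + 5*(-1)^3 + 6*(-1)^2 + 1*(-1)^1 - 8 = (4) + (-5) + (6) + (-1) + (-8) = -4; answer -4

-4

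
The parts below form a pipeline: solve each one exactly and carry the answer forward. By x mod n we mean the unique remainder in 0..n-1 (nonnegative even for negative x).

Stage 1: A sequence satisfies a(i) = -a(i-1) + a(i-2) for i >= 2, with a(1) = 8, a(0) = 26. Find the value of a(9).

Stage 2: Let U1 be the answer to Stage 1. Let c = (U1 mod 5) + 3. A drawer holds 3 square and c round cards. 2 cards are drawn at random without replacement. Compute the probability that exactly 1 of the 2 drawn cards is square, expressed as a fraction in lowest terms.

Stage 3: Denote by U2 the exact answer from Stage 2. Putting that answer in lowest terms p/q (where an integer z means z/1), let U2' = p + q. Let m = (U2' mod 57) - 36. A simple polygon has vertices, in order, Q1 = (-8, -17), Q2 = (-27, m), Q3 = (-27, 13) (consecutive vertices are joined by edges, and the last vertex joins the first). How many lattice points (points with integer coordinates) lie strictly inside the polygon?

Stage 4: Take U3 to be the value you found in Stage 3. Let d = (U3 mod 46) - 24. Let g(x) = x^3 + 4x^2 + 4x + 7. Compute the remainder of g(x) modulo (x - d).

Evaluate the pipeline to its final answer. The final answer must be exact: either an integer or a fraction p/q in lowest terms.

-9

Stage 1: a(2) = -1*(8) + 1*(26) = 18; iterating: a(2)=18, a(3)=-10, a(4)=28, a(5)=-38, a(6)=66, a(7)=-104, a(8)=170, a(9)=-274; answer -274
Stage 2: U1 = -274; c = 4; total draws C(7,2) = 21; favorable C(3,1)*C(4,1) = 12; P = 4/7; answer 4/7
Stage 3: U2 = 4/7; threaded value p + q = 11; m = -25; cross terms: (-8*-25 - -27*-17)=-259, (-27*13 - -27*-25)=-1026, (-27*-17 - -8*13)=563; twice the area = |-722| = 722; area = 361; boundary points = 1 + 38 + 1 = 40; strictly interior points = area - boundary/2 + 1 = 342; answer 342
Stage 4: U3 = 342; d = -4; remainder = value at the root: 1*(-4)^3 + 4*(-4)^2 + 4*(-4)^1 + 7 = (-64) + (64) + (-16) + (7) = -9; answer -9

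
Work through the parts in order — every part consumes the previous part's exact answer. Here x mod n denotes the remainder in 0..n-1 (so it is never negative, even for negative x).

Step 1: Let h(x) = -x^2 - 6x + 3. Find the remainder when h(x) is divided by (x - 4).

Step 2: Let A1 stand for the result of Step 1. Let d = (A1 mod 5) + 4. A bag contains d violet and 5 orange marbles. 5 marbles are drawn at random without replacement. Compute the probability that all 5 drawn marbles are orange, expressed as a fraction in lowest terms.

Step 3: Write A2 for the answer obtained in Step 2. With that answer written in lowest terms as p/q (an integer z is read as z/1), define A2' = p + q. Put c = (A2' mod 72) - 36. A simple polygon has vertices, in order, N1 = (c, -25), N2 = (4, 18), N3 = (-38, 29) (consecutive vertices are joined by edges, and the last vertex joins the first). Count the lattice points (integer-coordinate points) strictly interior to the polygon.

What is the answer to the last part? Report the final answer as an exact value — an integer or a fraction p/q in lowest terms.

1116

Step 1: remainder = value at the root: -1*(4)^2 - 6*(4)^1 + 3 = (-16) + (-24) + (3) = -37; answer -37
Step 2: A1 = -37; d = 7; total draws C(12,5) = 792; favorable C(5,5) = 1; P = 1/792; answer 1/792
Step 3: A2 = 1/792; threaded value p + q = 793; c = -35; cross terms: (-35*18 - 4*-25)=-530, (4*29 - -38*18)=800, (-38*-25 - -35*29)=1965; twice the area = |2235| = 2235; area = 2235/2; boundary points = 1 + 1 + 3 = 5; strictly interior points = area - boundary/2 + 1 = 1116; answer 1116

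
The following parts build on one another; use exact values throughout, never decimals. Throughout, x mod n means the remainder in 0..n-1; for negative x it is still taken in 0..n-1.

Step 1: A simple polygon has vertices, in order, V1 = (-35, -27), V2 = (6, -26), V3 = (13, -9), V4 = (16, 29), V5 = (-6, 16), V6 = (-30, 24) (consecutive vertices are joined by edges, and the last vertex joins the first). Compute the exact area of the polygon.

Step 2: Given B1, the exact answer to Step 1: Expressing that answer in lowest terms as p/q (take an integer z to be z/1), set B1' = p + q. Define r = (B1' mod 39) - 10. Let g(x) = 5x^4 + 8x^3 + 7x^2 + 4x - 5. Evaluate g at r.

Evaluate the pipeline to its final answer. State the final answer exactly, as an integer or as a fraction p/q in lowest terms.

Step 1: cross terms: (-35*-26 - 6*-27)=1072, (6*-9 - 13*-26)=284, (13*29 - 16*-9)=521, (16*16 - -6*29)=430, (-6*24 - -30*16)=336, (-30*-27 - -35*24)=1650; twice the area = |4293| = 4293; area = 4293/2; answer 4293/2
Step 2: B1 = 4293/2; threaded value p + q = 4295; r = -5; 5*(-5)^4 + 8*(-5)^3 + 7*(-5)^2 + 4*(-5)^1 - 5 = (3125) + (-1000) + (175) + (-20) + (-5) = 2275; answer 2275

2275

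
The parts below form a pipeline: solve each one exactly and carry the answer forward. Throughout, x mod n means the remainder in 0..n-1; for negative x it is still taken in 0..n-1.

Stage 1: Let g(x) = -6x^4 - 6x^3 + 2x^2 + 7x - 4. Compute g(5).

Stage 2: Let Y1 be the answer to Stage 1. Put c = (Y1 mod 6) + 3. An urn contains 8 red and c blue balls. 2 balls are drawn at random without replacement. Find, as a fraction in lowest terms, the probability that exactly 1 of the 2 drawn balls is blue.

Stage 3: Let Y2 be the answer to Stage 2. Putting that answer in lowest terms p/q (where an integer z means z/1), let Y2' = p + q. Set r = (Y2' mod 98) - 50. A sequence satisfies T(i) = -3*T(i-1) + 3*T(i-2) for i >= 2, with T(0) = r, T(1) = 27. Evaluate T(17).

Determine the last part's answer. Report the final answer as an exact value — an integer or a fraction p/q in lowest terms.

Stage 1: -6*(5)^4 - 6*(5)^3 + 2*(5)^2 + 7*(5)^1 - 4 = (-3750) + (-750) + (50) + (35) + (-4) = -4419; answer -4419
Stage 2: Y1 = -4419; c = 6; total draws C(14,2) = 91; favorable C(6,1)*C(8,1) = 48; P = 48/91; answer 48/91
Stage 3: Y2 = 48/91; threaded value p + q = 139; r = -9; T(2) = -3*(27) + 3*(-9) = -108; iterating: T(2)=-108, T(3)=405, T(4)=-1539, T(5)=5832, T(6)=-22113, T(7)=83835, T(8)=-317844, T(9)=1205037, T(10)=-4568643, T(11)=17321040, T(12)=-65669049, T(13)=248970267, T(14)=-943917948, T(15)=3578664645, T(16)=-13567747779, T(17)=51439237272; answer 51439237272

51439237272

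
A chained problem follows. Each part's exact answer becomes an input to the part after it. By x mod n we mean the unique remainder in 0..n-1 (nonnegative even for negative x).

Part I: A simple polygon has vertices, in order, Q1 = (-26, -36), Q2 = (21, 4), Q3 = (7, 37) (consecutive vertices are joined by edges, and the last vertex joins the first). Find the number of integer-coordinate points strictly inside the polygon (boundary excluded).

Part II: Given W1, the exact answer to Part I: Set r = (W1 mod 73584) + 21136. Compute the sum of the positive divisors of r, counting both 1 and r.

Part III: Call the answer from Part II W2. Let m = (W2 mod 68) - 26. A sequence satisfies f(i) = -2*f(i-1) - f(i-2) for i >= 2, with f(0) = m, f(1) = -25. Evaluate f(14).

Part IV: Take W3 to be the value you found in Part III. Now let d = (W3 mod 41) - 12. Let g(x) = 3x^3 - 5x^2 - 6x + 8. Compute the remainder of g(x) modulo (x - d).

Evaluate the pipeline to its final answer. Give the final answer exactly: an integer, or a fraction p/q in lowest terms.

43608

Part I: cross terms: (-26*4 - 21*-36)=652, (21*37 - 7*4)=749, (7*-36 - -26*37)=710; twice the area = |2111| = 2111; area = 2111/2; boundary points = 1 + 1 + 1 = 3; strictly interior points = area - boundary/2 + 1 = 1055; answer 1055
Part II: W1 = 1055; r = 22191; 22191 = 3 * 13 * 569; sigma = (1 + 3) * (1 + 13) * (1 + 569) = 4 * 14 * 570 = 31920; answer 31920
Part III: W2 = 31920; m = 2; f(2) = -2*(-25) - 1*(2) = 48; iterating: f(2)=48, f(3)=-71, f(4)=94, f(5)=-117, f(6)=140, f(7)=-163, f(8)=186, f(9)=-209, f(10)=232, f(11)=-255, f(12)=278, f(13)=-301, f(14)=324; answer 324
Part IV: W3 = 324; d = 25; remainder = value at the root: 3*(25)^3 - 5*(25)^2 - 6*(25)^1 + 8 = (46875) + (-3125) + (-150) + (8) = 43608; answer 43608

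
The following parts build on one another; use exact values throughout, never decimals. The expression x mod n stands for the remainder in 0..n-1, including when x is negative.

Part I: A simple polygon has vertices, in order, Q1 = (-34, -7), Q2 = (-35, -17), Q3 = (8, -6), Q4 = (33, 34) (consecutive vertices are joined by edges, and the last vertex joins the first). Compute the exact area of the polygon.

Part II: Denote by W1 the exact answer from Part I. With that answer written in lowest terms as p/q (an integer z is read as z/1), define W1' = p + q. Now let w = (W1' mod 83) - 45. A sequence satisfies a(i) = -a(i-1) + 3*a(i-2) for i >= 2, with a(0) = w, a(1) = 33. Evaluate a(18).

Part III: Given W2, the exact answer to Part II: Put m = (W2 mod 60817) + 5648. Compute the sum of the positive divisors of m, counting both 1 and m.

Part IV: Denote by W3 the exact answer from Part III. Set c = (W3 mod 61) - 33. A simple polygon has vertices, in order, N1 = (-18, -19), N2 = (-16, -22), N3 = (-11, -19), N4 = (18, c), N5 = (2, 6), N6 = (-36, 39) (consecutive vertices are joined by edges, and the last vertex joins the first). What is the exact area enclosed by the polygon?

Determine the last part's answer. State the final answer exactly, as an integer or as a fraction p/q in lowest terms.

1285

Part I: cross terms: (-34*-17 - -35*-7)=333, (-35*-6 - 8*-17)=346, (8*34 - 33*-6)=470, (33*-7 - -34*34)=925; twice the area = |2074| = 2074; area = 1037; answer 1037
Part II: W1 = 1037; threaded value p + q = 1038; w = -3; a(2) = -1*(33) + 3*(-3) = -42; iterating: a(2)=-42, a(3)=141, a(4)=-267, a(5)=690, a(6)=-1491, a(7)=3561, a(8)=-8034, a(9)=18717, a(10)=-42819, a(11)=98970, a(12)=-227427, a(13)=524337, a(14)=-1206618, a(15)=2779629, a(16)=-6399483, a(17)=14738370, a(18)=-33936819; answer -33936819
Part III: W2 = -33936819; m = 65532; 65532 = 2^2 * 3 * 43 * 127; sigma = (1 + 2 + 4) * (1 + 3) * (1 + 43) * (1 + 127) = 7 * 4 * 44 * 128 = 157696; answer 157696
Part IV: W3 = 157696; c = -22; cross terms: (-18*-22 - -16*-19)=92, (-16*-19 - -11*-22)=62, (-11*-22 - 18*-19)=584, (18*6 - 2*-22)=152, (2*39 - -36*6)=294, (-36*-19 - -18*39)=1386; twice the area = |2570| = 2570; area = 1285; answer 1285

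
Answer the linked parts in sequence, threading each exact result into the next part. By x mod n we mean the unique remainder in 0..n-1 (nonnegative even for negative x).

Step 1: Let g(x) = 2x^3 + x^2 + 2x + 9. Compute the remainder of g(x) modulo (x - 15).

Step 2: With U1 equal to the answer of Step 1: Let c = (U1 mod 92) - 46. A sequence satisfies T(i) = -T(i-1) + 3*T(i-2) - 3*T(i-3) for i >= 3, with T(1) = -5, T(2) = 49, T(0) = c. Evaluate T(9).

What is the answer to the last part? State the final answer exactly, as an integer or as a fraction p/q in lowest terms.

Step 1: remainder = value at the root: 2*(15)^3 + 1*(15)^2 + 2*(15)^1 + 9 = (6750) + (225) + (30) + (9) = 7014; answer 7014
Step 2: U1 = 7014; c = -24; T(3) = -1*(49) + 3*(-5) - 3*(-24) = 8; iterating: T(3)=8, T(4)=154, T(5)=-277, T(6)=715, T(7)=-2008, T(8)=4984, T(9)=-13153; answer -13153

-13153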